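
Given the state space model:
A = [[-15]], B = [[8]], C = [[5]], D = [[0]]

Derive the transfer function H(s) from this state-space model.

(sI - A)⁻¹ = 1/(s + 15). H(s) = 5 × 8/(s + 15) + 0 = 40/(s + 15).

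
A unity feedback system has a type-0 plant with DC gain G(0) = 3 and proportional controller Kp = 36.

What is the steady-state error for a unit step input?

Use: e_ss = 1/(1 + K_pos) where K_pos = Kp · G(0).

K_pos = Kp · G(0) = 36 × 3 = 108. e_ss = 1/(1 + 108) = 0.0092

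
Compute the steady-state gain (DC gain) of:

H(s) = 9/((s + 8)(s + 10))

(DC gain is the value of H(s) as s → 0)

DC gain = H(0) = 9/(8 × 10) = 9/80 = 0.1125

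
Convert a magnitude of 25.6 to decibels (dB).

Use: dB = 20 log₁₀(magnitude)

dB = 20 log₁₀(25.6) = 28.2 dB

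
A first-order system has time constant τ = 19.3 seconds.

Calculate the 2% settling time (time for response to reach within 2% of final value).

For first-order system, 2% settling time ≈ 4τ = 4 × 19.3 = 77.2 s.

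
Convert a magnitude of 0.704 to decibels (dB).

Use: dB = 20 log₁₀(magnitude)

dB = 20 log₁₀(0.704) = -3.0 dB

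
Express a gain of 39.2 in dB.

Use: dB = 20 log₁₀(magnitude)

dB = 20 log₁₀(39.2) = 31.9 dB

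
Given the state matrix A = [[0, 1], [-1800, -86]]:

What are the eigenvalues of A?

det(A - λI) = λ² - (-86)λ + 1800 = (λ - (-36))(λ - (-50)). Eigenvalues: -36, -50.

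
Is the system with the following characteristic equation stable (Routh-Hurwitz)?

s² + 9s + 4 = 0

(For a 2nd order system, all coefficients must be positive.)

Coefficients: 1, 9, 4. All positive, so system is stable.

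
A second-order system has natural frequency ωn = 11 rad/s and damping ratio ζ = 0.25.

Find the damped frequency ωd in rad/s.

ωd = ωn√(1 - ζ²) = 11√(1 - 0.25²) = 10.65 rad/s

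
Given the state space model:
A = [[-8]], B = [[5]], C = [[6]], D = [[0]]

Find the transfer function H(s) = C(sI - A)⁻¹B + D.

(sI - A)⁻¹ = 1/(s + 8). H(s) = 6 × 5/(s + 8) + 0 = 30/(s + 8).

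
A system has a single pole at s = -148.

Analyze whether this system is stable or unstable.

Pole at s = -148 is in the left half-plane. Stable.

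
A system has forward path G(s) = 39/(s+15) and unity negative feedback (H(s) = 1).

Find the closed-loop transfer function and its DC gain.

T(s) = G/(1+GH) = [39/(s+15)] / [1 + 39/(s+15)] = 39/(s+15+39) = 39/(s+54). DC gain = 39/54 = 0.7222.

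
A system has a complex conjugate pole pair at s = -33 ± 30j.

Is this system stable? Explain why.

Real part of poles is -33 (< 0, left half-plane). Stable.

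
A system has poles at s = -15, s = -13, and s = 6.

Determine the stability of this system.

Pole(s) at s = 6 are not in the left half-plane. System is unstable.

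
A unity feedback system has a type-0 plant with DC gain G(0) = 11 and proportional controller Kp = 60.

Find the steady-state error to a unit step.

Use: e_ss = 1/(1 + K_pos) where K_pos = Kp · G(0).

K_pos = Kp · G(0) = 60 × 11 = 660. e_ss = 1/(1 + 660) = 0.0015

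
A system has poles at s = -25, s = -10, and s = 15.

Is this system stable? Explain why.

Pole(s) at s = 15 are not in the left half-plane. System is unstable.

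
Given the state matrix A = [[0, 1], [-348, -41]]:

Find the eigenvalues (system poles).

det(A - λI) = λ² - (-41)λ + 348 = (λ - (-29))(λ - (-12)). Eigenvalues: -29, -12.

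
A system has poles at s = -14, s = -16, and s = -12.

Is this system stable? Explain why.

All poles are in the left half-plane. System is stable.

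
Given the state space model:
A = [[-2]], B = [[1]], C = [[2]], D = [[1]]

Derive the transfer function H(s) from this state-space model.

(sI - A)⁻¹ = 1/(s + 2). H(s) = 2×1/(s + 2) + 1 = (s + 4)/(s + 2).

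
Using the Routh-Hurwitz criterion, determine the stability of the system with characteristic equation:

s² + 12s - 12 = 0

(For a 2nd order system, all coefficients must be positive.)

Coefficients: 1, 12, -12. c=-12 not positive, so system is unstable.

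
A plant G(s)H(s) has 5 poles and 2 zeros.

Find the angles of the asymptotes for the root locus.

n - m = 5 - 2 = 3. Angles: θk = (2k + 1)·180°/3 = 60°, 180°, 300°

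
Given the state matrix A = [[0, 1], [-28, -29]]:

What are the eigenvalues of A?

det(A - λI) = λ² - (-29)λ + 28 = (λ - (-28))(λ - (-1)). Eigenvalues: -28, -1.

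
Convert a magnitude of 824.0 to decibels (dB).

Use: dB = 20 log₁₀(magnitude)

dB = 20 log₁₀(824.0) = 58.3 dB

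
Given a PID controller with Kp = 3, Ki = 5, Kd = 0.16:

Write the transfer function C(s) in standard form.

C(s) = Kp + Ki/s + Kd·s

Substituting values: C(s) = 3 + 5/s + 0.16s = (0.16s² + 3s + 5)/s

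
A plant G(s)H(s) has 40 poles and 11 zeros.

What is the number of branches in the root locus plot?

Root locus has n branches where n = number of poles = 40.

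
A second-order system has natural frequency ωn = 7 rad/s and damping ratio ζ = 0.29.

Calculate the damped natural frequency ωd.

ωd = ωn√(1 - ζ²) = 7√(1 - 0.29²) = 6.7 rad/s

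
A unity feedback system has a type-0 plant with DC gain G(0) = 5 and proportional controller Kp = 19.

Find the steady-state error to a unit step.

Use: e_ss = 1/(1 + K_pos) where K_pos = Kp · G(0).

K_pos = Kp · G(0) = 19 × 5 = 95. e_ss = 1/(1 + 95) = 0.0104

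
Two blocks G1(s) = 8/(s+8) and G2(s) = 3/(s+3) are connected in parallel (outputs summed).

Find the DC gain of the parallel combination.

Parallel: G_eq = G1 + G2. DC gain = G1(0) + G2(0) = 8/8 + 3/3 = 1 + 1 = 2.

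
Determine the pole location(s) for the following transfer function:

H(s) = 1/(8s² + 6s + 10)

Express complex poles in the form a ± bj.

Discriminant = 6² - 4×8×10 = 36 - 320 = -284 < 0, so the poles are a complex conjugate pair s = (-6 ± j√284)/(2×8). Real part = -6/(2×8) = -6/16 = -0.375; imaginary part = ±√284/(2×8) ≈ 1.0533. Poles: s = -0.375 ± 1.0533j.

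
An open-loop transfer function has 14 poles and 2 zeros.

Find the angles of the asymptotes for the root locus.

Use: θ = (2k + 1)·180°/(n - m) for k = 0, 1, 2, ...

n - m = 14 - 2 = 12. Angles: θk = (2k + 1)·180°/12 = 15°, 45°, 75°, 105°, 135°, 165°, 195°, 225°, 255°, 285°, 315°, 345°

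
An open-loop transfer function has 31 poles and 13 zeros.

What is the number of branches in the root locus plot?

Root locus has n branches where n = number of poles = 31.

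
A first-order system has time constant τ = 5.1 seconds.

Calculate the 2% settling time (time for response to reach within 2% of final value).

For first-order system, 2% settling time ≈ 4τ = 4 × 5.1 = 20.4 s.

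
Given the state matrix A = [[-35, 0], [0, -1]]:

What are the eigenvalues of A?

For diagonal matrix, eigenvalues are diagonal entries: λ₁ = -35, λ₂ = -1.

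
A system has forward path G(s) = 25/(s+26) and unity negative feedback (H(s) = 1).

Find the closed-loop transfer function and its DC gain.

T(s) = G/(1+GH) = [25/(s+26)] / [1 + 25/(s+26)] = 25/(s+26+25) = 25/(s+51). DC gain = 25/51 = 0.4902.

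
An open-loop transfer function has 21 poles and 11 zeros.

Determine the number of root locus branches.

Root locus has n branches where n = number of poles = 21.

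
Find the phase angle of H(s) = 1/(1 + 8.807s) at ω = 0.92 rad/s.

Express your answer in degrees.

Phase = -arctan(ωτ) = -arctan(0.92 × 8.807) = -83.0°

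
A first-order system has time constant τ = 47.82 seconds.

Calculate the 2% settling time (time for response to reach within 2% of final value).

For first-order system, 2% settling time ≈ 4τ = 4 × 47.82 = 191.28 s.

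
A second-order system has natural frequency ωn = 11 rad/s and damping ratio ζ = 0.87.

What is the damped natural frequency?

ωd = ωn√(1 - ζ²) = 11√(1 - 0.87²) = 5.42 rad/s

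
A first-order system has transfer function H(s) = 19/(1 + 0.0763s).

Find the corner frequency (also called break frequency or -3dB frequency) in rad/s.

Corner frequency = 1/τ = 1/0.0763 = 13.106 rad/s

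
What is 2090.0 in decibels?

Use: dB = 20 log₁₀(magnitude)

dB = 20 log₁₀(2090.0) = 66.4 dB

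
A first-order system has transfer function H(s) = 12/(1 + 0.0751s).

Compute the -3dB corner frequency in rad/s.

Corner frequency = 1/τ = 1/0.0751 = 13.316 rad/s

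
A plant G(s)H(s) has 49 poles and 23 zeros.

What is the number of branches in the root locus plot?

Root locus has n branches where n = number of poles = 49.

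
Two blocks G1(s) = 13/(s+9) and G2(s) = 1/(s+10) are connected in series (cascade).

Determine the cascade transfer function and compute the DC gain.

Series: multiply transfer functions. G_eq = 13/(s+9) × 1/(s+10) = 13/((s+9)(s+10)). DC gain = 13/(9×10) = 0.1444.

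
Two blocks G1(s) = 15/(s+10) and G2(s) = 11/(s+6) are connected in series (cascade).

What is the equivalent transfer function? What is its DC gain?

Series: multiply transfer functions. G_eq = 15/(s+10) × 11/(s+6) = 165/((s+10)(s+6)). DC gain = 165/(10×6) = 2.75.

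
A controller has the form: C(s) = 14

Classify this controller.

This is a Proportional (P) controller.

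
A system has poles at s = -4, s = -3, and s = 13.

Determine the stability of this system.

Pole(s) at s = 13 are not in the left half-plane. System is unstable.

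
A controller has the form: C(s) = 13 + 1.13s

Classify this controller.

This is a Proportional-Derivative (PD) controller.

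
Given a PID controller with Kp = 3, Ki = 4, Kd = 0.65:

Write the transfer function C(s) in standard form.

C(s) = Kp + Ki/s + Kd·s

Substituting values: C(s) = 3 + 4/s + 0.65s = (0.65s² + 3s + 4)/s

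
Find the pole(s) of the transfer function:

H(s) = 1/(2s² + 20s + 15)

Discriminant = 20² - 4×2×15 = 400 - 120 = 280 > 0, so two distinct real poles. Using quadratic formula: s = (-20 ± √280)/(2×2) = (-20 ± √280)/4, with √280 ≈ 16.7332. s₁ ≈ -0.8167, s₂ ≈ -9.1833. Poles: s₁ = -0.8167, s₂ = -9.1833.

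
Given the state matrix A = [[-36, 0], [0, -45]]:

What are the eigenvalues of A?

For diagonal matrix, eigenvalues are diagonal entries: λ₁ = -36, λ₂ = -45.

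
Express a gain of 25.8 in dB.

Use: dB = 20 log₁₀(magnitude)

dB = 20 log₁₀(25.8) = 28.2 dB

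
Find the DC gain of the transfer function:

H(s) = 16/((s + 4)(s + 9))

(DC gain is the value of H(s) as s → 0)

DC gain = H(0) = 16/(4 × 9) = 16/36 = 0.4444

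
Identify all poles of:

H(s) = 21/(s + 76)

Pole is where denominator = 0: s + 76 = 0, so s = -76.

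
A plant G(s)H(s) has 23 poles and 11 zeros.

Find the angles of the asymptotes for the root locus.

n - m = 23 - 11 = 12. Angles: θk = (2k + 1)·180°/12 = 15°, 45°, 75°, 105°, 135°, 165°, 195°, 225°, 255°, 285°, 315°, 345°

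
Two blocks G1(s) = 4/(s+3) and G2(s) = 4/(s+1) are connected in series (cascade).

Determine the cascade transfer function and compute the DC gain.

Series: multiply transfer functions. G_eq = 4/(s+3) × 4/(s+1) = 16/((s+3)(s+1)). DC gain = 16/(3×1) = 5.3333.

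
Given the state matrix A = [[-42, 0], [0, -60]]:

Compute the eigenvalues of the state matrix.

For diagonal matrix, eigenvalues are diagonal entries: λ₁ = -42, λ₂ = -60.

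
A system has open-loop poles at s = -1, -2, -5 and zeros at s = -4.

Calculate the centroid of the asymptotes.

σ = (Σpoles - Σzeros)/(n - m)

σ = (Σpoles - Σzeros)/(n - m) = (-8 - (-4))/(3 - 1) = -4/2 = -2.0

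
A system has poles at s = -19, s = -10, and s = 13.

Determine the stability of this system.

Pole(s) at s = 13 are not in the left half-plane. System is unstable.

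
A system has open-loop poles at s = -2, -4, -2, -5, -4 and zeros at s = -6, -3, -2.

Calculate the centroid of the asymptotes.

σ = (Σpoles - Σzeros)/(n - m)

σ = (Σpoles - Σzeros)/(n - m) = (-17 - (-11))/(5 - 3) = -6/2 = -3.0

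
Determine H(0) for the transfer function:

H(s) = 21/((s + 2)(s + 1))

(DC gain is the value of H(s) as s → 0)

DC gain = H(0) = 21/(2 × 1) = 21/2 = 10.5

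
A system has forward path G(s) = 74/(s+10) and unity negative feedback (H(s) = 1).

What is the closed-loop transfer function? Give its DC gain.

T(s) = G/(1+GH) = [74/(s+10)] / [1 + 74/(s+10)] = 74/(s+10+74) = 74/(s+84). DC gain = 74/84 = 0.8810.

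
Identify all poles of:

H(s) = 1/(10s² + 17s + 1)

Discriminant = 17² - 4×10×1 = 289 - 40 = 249 > 0, so two distinct real poles. Using quadratic formula: s = (-17 ± √249)/(2×10) = (-17 ± √249)/20, with √249 ≈ 15.7797. s₁ ≈ -0.0610, s₂ ≈ -1.6390. Poles: s₁ = -0.0610, s₂ = -1.6390.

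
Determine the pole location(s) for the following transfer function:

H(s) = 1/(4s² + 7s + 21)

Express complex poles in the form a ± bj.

Discriminant = 7² - 4×4×21 = 49 - 336 = -287 < 0, so the poles are a complex conjugate pair s = (-7 ± j√287)/(2×4). Real part = -7/(2×4) = -7/8 = -0.875; imaginary part = ±√287/(2×4) ≈ 2.1176. Poles: s = -0.875 ± 2.1176j.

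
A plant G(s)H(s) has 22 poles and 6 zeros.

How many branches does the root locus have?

Root locus has n branches where n = number of poles = 22.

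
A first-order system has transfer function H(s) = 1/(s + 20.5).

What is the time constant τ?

For H(s) = 1/(s + 1/τ), the pole is at -1/τ = -20.5, so τ = 1/20.5 = 0.0488 s.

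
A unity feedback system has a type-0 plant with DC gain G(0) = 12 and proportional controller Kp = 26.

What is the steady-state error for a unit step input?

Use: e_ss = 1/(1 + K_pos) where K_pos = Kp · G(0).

K_pos = Kp · G(0) = 26 × 12 = 312. e_ss = 1/(1 + 312) = 0.0032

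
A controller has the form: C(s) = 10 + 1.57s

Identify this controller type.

This is a Proportional-Derivative (PD) controller.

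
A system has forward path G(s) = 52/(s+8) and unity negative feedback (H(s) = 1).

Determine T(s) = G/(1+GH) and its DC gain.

T(s) = G/(1+GH) = [52/(s+8)] / [1 + 52/(s+8)] = 52/(s+8+52) = 52/(s+60). DC gain = 52/60 = 0.8667.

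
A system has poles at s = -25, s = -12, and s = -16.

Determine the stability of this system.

All poles are in the left half-plane. System is stable.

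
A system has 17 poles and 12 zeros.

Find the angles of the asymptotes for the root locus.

n - m = 17 - 12 = 5. Angles: θk = (2k + 1)·180°/5 = 36°, 108°, 180°, 252°, 324°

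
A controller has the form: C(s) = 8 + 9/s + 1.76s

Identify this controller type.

This is a Proportional-Integral-Derivative (PID) controller.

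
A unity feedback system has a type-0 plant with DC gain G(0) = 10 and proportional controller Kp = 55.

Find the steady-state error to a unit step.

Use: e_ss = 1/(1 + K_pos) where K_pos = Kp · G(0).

K_pos = Kp · G(0) = 55 × 10 = 550. e_ss = 1/(1 + 550) = 0.0018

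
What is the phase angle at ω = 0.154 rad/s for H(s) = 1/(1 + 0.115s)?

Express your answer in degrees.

Phase = -arctan(ωτ) = -arctan(0.154 × 0.115) = -1.0°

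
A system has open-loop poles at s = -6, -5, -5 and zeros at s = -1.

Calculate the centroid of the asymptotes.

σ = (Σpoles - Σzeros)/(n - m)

σ = (Σpoles - Σzeros)/(n - m) = (-16 - (-1))/(3 - 1) = -15/2 = -7.5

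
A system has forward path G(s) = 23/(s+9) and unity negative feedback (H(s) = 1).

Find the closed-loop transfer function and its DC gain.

T(s) = G/(1+GH) = [23/(s+9)] / [1 + 23/(s+9)] = 23/(s+9+23) = 23/(s+32). DC gain = 23/32 = 0.71875.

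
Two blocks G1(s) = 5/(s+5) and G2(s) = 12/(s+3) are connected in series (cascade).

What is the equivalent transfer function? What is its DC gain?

Series: multiply transfer functions. G_eq = 5/(s+5) × 12/(s+3) = 60/((s+5)(s+3)). DC gain = 60/(5×3) = 4.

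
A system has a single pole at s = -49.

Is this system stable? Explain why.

Pole at s = -49 is in the left half-plane. Stable.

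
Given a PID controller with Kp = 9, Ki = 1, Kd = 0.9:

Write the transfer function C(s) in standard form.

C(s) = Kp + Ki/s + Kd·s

Substituting values: C(s) = 9 + 1/s + 0.9s = (0.9s² + 9s + 1)/s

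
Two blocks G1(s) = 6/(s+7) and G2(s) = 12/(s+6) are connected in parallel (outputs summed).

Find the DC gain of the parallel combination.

Parallel: G_eq = G1 + G2. DC gain = G1(0) + G2(0) = 6/7 + 12/6 = 0.8571 + 2 = 2.8571.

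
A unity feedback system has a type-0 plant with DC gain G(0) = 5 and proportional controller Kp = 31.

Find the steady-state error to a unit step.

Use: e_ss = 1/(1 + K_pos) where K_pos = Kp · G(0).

K_pos = Kp · G(0) = 31 × 5 = 155. e_ss = 1/(1 + 155) = 0.0064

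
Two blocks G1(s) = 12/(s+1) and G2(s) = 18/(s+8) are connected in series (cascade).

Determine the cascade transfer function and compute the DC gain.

Series: multiply transfer functions. G_eq = 12/(s+1) × 18/(s+8) = 216/((s+1)(s+8)). DC gain = 216/(1×8) = 27.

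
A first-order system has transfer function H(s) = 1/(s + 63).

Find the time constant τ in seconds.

For H(s) = 1/(s + 1/τ), the pole is at -1/τ = -63, so τ = 1/63 = 0.0159 s.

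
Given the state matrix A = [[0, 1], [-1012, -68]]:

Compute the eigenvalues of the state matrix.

det(A - λI) = λ² - (-68)λ + 1012 = (λ - (-22))(λ - (-46)). Eigenvalues: -22, -46.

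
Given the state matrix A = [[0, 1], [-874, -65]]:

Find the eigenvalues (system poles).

det(A - λI) = λ² - (-65)λ + 874 = (λ - (-46))(λ - (-19)). Eigenvalues: -46, -19.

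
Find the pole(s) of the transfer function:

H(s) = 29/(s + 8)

Pole is where denominator = 0: s + 8 = 0, so s = -8.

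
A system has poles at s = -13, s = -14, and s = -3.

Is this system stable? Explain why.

All poles are in the left half-plane. System is stable.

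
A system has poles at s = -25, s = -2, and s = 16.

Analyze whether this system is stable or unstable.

Pole(s) at s = 16 are not in the left half-plane. System is unstable.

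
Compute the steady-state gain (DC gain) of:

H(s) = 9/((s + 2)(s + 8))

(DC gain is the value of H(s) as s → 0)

DC gain = H(0) = 9/(2 × 8) = 9/16 = 0.5625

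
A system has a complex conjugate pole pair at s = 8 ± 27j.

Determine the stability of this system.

Real part of poles is 8 (> 0, right half-plane). Unstable.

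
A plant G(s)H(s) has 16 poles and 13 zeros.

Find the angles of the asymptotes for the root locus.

n - m = 16 - 13 = 3. Angles: θk = (2k + 1)·180°/3 = 60°, 180°, 300°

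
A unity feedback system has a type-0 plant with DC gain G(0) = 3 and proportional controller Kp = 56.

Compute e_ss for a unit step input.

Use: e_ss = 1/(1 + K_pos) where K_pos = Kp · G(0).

K_pos = Kp · G(0) = 56 × 3 = 168. e_ss = 1/(1 + 168) = 0.0059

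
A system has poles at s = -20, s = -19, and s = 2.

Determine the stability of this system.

Pole(s) at s = 2 are not in the left half-plane. System is unstable.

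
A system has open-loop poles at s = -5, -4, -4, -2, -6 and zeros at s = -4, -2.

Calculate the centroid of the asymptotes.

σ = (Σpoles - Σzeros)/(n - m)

σ = (Σpoles - Σzeros)/(n - m) = (-21 - (-6))/(5 - 2) = -15/3 = -5.0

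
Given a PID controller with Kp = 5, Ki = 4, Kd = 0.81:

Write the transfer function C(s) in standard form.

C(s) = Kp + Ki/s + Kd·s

Substituting values: C(s) = 5 + 4/s + 0.81s = (0.81s² + 5s + 4)/s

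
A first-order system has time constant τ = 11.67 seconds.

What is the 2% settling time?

For first-order system, 2% settling time ≈ 4τ = 4 × 11.67 = 46.68 s.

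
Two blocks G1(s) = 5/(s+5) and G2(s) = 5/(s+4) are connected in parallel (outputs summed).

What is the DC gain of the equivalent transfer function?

Parallel: G_eq = G1 + G2. DC gain = G1(0) + G2(0) = 5/5 + 5/4 = 1 + 1.25 = 2.25.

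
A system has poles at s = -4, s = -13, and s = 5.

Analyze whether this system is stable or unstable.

Pole(s) at s = 5 are not in the left half-plane. System is unstable.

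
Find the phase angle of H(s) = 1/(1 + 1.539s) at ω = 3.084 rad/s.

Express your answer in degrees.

Phase = -arctan(ωτ) = -arctan(3.084 × 1.539) = -78.1°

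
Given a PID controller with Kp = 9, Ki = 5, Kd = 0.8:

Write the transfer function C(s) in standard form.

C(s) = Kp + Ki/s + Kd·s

Substituting values: C(s) = 9 + 5/s + 0.8s = (0.8s² + 9s + 5)/s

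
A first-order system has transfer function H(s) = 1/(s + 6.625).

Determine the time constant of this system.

For H(s) = 1/(s + 1/τ), the pole is at -1/τ = -6.625, so τ = 1/6.625 = 0.1509 s.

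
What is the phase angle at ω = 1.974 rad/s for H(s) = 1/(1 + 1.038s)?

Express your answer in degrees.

Phase = -arctan(ωτ) = -arctan(1.974 × 1.038) = -64.0°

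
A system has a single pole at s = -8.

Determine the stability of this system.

Pole at s = -8 is in the left half-plane. Stable.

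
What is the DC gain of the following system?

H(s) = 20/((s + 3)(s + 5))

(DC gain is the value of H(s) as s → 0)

DC gain = H(0) = 20/(3 × 5) = 20/15 = 1.3333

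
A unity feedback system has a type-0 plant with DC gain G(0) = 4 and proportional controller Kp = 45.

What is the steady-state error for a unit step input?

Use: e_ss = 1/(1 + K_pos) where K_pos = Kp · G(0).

K_pos = Kp · G(0) = 45 × 4 = 180. e_ss = 1/(1 + 180) = 0.0055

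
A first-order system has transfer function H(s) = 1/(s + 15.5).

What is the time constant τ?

For H(s) = 1/(s + 1/τ), the pole is at -1/τ = -15.5, so τ = 1/15.5 = 0.0645 s.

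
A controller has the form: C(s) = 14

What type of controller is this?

This is a Proportional (P) controller.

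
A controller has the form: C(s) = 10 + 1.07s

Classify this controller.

This is a Proportional-Derivative (PD) controller.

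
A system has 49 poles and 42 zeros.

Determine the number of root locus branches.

Root locus has n branches where n = number of poles = 49.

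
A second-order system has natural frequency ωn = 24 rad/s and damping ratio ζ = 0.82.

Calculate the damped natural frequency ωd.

ωd = ωn√(1 - ζ²) = 24√(1 - 0.82²) = 13.74 rad/s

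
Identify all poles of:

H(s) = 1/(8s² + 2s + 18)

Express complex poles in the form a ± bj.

Discriminant = 2² - 4×8×18 = 4 - 576 = -572 < 0, so the poles are a complex conjugate pair s = (-2 ± j√572)/(2×8). Real part = -2/(2×8) = -2/16 = -0.125; imaginary part = ±√572/(2×8) ≈ 1.4948. Poles: s = -0.125 ± 1.4948j.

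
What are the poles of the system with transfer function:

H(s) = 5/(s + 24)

Pole is where denominator = 0: s + 24 = 0, so s = -24.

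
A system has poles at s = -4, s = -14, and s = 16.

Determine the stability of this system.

Pole(s) at s = 16 are not in the left half-plane. System is unstable.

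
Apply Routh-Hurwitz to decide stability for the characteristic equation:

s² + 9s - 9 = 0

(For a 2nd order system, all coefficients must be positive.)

Coefficients: 1, 9, -9. c=-9 not positive, so system is unstable.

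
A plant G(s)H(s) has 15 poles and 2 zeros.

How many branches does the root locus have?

Root locus has n branches where n = number of poles = 15.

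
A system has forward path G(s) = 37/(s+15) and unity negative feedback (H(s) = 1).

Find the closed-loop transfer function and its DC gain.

T(s) = G/(1+GH) = [37/(s+15)] / [1 + 37/(s+15)] = 37/(s+15+37) = 37/(s+52). DC gain = 37/52 = 0.7115.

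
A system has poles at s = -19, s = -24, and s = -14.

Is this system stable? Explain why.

All poles are in the left half-plane. System is stable.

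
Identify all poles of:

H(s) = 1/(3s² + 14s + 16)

Discriminant = 14² - 4×3×16 = 196 - 192 = 4 > 0, so two distinct real poles. Using quadratic formula: s = (-14 ± √4)/(2×3) = (-14 ± √4)/6, with √4 = 2. s₁ = -12/6 = -2, s₂ = -16/6 ≈ -2.6667. Poles: s₁ = -2, s₂ = -2.6667.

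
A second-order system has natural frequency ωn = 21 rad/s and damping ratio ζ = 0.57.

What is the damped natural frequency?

ωd = ωn√(1 - ζ²) = 21√(1 - 0.57²) = 17.25 rad/s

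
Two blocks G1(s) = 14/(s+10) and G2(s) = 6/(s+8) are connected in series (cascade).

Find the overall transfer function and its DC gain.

Series: multiply transfer functions. G_eq = 14/(s+10) × 6/(s+8) = 84/((s+10)(s+8)). DC gain = 84/(10×8) = 1.05.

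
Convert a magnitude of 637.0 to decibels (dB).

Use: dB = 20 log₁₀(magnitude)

dB = 20 log₁₀(637.0) = 56.1 dB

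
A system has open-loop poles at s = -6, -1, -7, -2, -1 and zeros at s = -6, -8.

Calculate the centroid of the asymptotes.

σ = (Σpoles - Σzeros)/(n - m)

σ = (Σpoles - Σzeros)/(n - m) = (-17 - (-14))/(5 - 2) = -3/3 = -1.0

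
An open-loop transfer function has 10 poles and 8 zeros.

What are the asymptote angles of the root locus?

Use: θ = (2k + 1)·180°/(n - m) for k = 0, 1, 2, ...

n - m = 10 - 8 = 2. Angles: θk = (2k + 1)·180°/2 = 90°, 270°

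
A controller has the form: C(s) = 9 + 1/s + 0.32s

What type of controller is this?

This is a Proportional-Integral-Derivative (PID) controller.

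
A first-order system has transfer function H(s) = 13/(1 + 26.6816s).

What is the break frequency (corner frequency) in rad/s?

Corner frequency = 1/τ = 1/26.6816 = 0.037 rad/s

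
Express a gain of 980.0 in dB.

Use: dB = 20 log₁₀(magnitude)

dB = 20 log₁₀(980.0) = 59.8 dB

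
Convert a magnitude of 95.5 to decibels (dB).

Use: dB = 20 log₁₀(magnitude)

dB = 20 log₁₀(95.5) = 39.6 dB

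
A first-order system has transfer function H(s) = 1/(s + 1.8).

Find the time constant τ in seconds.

For H(s) = 1/(s + 1/τ), the pole is at -1/τ = -1.8, so τ = 1/1.8 = 0.5556 s.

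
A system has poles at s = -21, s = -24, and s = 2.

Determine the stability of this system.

Pole(s) at s = 2 are not in the left half-plane. System is unstable.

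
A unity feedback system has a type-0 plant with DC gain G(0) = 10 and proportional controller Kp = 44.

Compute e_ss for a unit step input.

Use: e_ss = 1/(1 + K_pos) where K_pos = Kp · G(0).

K_pos = Kp · G(0) = 44 × 10 = 440. e_ss = 1/(1 + 440) = 0.0023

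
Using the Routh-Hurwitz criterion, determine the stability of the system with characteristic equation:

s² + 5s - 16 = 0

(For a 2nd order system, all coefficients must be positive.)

Coefficients: 1, 5, -16. c=-16 not positive, so system is unstable.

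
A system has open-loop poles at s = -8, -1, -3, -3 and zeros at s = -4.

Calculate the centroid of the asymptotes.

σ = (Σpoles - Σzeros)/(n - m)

σ = (Σpoles - Σzeros)/(n - m) = (-15 - (-4))/(4 - 1) = -11/3 = -3.67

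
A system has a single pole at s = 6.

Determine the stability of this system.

Pole at s = 6 is in the right half-plane. Unstable.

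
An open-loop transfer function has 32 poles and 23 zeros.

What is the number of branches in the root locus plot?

Root locus has n branches where n = number of poles = 32.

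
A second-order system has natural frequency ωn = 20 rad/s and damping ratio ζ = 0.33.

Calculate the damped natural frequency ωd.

ωd = ωn√(1 - ζ²) = 20√(1 - 0.33²) = 18.88 rad/s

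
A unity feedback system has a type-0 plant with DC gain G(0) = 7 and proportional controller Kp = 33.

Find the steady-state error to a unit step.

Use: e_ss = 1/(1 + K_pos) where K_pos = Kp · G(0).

K_pos = Kp · G(0) = 33 × 7 = 231. e_ss = 1/(1 + 231) = 0.0043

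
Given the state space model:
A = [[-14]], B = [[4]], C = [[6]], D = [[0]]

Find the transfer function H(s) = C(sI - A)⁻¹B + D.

(sI - A)⁻¹ = 1/(s + 14). H(s) = 6 × 4/(s + 14) + 0 = 24/(s + 14).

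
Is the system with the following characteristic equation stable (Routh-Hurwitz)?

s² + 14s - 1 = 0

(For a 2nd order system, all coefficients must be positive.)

Coefficients: 1, 14, -1. c=-1 not positive, so system is unstable.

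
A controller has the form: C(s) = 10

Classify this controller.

This is a Proportional (P) controller.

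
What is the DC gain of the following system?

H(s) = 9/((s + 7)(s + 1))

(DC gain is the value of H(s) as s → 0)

DC gain = H(0) = 9/(7 × 1) = 9/7 = 1.2857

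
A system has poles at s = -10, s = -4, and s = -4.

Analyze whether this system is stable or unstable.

All poles are in the left half-plane. System is stable.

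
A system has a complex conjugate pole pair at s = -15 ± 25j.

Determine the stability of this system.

Real part of poles is -15 (< 0, left half-plane). Stable.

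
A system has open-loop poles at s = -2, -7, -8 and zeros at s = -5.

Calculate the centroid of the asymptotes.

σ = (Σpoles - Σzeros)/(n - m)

σ = (Σpoles - Σzeros)/(n - m) = (-17 - (-5))/(3 - 1) = -12/2 = -6.0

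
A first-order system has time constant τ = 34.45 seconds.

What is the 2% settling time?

For first-order system, 2% settling time ≈ 4τ = 4 × 34.45 = 137.8 s.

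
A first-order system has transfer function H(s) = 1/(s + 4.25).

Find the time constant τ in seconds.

For H(s) = 1/(s + 1/τ), the pole is at -1/τ = -4.25, so τ = 1/4.25 = 0.2353 s.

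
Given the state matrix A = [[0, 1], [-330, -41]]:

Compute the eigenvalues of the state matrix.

det(A - λI) = λ² - (-41)λ + 330 = (λ - (-30))(λ - (-11)). Eigenvalues: -30, -11.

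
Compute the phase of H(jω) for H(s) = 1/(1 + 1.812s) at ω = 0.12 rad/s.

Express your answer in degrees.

Phase = -arctan(ωτ) = -arctan(0.12 × 1.812) = -12.3°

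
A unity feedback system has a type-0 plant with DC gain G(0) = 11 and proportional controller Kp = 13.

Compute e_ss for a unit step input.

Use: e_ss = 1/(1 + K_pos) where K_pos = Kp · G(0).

K_pos = Kp · G(0) = 13 × 11 = 143. e_ss = 1/(1 + 143) = 0.0069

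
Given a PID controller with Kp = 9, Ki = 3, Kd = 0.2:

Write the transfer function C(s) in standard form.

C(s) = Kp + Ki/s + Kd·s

Substituting values: C(s) = 9 + 3/s + 0.2s = (0.2s² + 9s + 3)/s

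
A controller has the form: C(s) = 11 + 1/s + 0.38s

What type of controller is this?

This is a Proportional-Integral-Derivative (PID) controller.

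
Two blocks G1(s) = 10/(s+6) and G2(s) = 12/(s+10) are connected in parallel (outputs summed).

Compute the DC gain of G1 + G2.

Parallel: G_eq = G1 + G2. DC gain = G1(0) + G2(0) = 10/6 + 12/10 = 1.6667 + 1.2 = 2.8667.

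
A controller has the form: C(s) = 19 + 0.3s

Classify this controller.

This is a Proportional-Derivative (PD) controller.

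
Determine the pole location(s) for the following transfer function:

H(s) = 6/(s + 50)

Pole is where denominator = 0: s + 50 = 0, so s = -50.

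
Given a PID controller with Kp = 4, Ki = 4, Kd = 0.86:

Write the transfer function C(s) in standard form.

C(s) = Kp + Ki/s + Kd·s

Substituting values: C(s) = 4 + 4/s + 0.86s = (0.86s² + 4s + 4)/s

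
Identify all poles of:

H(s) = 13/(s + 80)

Pole is where denominator = 0: s + 80 = 0, so s = -80.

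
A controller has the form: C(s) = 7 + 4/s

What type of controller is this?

This is a Proportional-Integral (PI) controller.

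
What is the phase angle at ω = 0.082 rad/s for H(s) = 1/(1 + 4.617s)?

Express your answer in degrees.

Phase = -arctan(ωτ) = -arctan(0.082 × 4.617) = -20.7°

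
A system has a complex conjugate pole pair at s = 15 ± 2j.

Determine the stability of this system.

Real part of poles is 15 (> 0, right half-plane). Unstable.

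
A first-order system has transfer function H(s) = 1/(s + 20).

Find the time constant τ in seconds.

For H(s) = 1/(s + 1/τ), the pole is at -1/τ = -20, so τ = 1/20 = 0.05 s.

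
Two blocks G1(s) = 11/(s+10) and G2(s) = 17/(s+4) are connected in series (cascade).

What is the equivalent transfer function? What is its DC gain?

Series: multiply transfer functions. G_eq = 11/(s+10) × 17/(s+4) = 187/((s+10)(s+4)). DC gain = 187/(10×4) = 4.675.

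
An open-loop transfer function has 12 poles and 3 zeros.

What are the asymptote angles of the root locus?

n - m = 12 - 3 = 9. Angles: θk = (2k + 1)·180°/9 = 20°, 60°, 100°, 140°, 180°, 220°, 260°, 300°, 340°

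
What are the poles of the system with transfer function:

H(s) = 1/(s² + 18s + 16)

Discriminant = 18² - 4×1×16 = 324 - 64 = 260 > 0, so two distinct real poles. Using quadratic formula: s = (-18 ± √260)/(2×1) = (-18 ± √260)/2, with √260 ≈ 16.1245. s₁ ≈ -0.9377, s₂ ≈ -17.0623. Poles: s₁ = -0.9377, s₂ = -17.0623.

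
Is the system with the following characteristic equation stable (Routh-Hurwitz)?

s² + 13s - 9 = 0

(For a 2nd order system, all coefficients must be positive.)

Coefficients: 1, 13, -9. c=-9 not positive, so system is unstable.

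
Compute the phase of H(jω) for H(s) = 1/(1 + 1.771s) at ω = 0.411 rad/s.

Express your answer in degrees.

Phase = -arctan(ωτ) = -arctan(0.411 × 1.771) = -36.1°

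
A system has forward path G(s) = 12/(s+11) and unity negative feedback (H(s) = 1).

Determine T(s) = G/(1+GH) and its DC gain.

T(s) = G/(1+GH) = [12/(s+11)] / [1 + 12/(s+11)] = 12/(s+11+12) = 12/(s+23). DC gain = 12/23 = 0.5217.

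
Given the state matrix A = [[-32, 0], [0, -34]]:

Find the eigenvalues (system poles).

For diagonal matrix, eigenvalues are diagonal entries: λ₁ = -32, λ₂ = -34.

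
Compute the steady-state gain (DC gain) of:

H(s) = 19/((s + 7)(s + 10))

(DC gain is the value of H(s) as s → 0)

DC gain = H(0) = 19/(7 × 10) = 19/70 = 0.2714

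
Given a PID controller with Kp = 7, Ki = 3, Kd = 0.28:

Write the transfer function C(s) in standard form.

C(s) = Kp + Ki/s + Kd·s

Substituting values: C(s) = 7 + 3/s + 0.28s = (0.28s² + 7s + 3)/s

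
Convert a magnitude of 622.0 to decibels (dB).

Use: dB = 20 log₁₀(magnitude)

dB = 20 log₁₀(622.0) = 55.9 dB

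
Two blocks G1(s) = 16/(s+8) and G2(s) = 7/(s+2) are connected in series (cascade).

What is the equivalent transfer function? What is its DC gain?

Series: multiply transfer functions. G_eq = 16/(s+8) × 7/(s+2) = 112/((s+8)(s+2)). DC gain = 112/(8×2) = 7.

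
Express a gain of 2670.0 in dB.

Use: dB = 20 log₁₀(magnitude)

dB = 20 log₁₀(2670.0) = 68.5 dB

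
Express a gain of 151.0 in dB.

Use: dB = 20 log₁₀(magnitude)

dB = 20 log₁₀(151.0) = 43.6 dB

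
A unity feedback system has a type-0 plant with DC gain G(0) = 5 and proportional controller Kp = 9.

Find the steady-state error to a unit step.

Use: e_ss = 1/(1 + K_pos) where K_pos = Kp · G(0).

K_pos = Kp · G(0) = 9 × 5 = 45. e_ss = 1/(1 + 45) = 0.0217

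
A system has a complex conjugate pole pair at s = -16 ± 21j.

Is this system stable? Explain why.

Real part of poles is -16 (< 0, left half-plane). Stable.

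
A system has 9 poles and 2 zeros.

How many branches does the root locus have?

Root locus has n branches where n = number of poles = 9.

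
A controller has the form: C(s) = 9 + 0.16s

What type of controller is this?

This is a Proportional-Derivative (PD) controller.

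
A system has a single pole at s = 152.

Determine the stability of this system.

Pole at s = 152 is in the right half-plane. Unstable.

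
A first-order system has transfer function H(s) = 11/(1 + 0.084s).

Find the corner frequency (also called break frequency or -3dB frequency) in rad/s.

Corner frequency = 1/τ = 1/0.084 = 11.905 rad/s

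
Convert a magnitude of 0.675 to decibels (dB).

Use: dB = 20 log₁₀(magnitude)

dB = 20 log₁₀(0.675) = -3.4 dB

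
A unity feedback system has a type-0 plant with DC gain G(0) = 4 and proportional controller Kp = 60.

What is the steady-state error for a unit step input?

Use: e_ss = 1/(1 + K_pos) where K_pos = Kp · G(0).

K_pos = Kp · G(0) = 60 × 4 = 240. e_ss = 1/(1 + 240) = 0.0041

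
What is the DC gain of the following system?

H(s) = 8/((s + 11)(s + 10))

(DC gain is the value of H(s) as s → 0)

DC gain = H(0) = 8/(11 × 10) = 8/110 = 0.0727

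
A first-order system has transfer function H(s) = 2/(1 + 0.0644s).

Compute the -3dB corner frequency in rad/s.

Corner frequency = 1/τ = 1/0.0644 = 15.528 rad/s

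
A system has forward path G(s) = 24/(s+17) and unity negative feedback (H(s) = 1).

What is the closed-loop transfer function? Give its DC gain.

T(s) = G/(1+GH) = [24/(s+17)] / [1 + 24/(s+17)] = 24/(s+17+24) = 24/(s+41). DC gain = 24/41 = 0.5854.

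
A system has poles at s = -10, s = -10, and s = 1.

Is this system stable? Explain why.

Pole(s) at s = 1 are not in the left half-plane. System is unstable.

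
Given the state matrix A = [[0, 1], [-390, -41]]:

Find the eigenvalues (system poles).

det(A - λI) = λ² - (-41)λ + 390 = (λ - (-15))(λ - (-26)). Eigenvalues: -15, -26.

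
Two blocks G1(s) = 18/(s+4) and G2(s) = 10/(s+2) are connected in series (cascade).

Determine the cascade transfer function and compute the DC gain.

Series: multiply transfer functions. G_eq = 18/(s+4) × 10/(s+2) = 180/((s+4)(s+2)). DC gain = 180/(4×2) = 22.5.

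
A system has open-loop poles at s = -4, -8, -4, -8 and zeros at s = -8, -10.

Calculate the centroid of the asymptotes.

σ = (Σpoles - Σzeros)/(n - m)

σ = (Σpoles - Σzeros)/(n - m) = (-24 - (-18))/(4 - 2) = -6/2 = -3.0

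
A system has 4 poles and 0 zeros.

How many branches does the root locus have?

Root locus has n branches where n = number of poles = 4.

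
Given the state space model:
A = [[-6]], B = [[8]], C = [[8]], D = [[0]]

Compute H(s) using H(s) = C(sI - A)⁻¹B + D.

(sI - A)⁻¹ = 1/(s + 6). H(s) = 8 × 8/(s + 6) + 0 = 64/(s + 6).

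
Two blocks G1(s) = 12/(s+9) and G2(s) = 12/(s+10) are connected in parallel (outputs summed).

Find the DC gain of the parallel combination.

Parallel: G_eq = G1 + G2. DC gain = G1(0) + G2(0) = 12/9 + 12/10 = 1.3333 + 1.2 = 2.5333.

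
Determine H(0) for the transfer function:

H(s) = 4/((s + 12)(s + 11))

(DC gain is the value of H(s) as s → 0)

DC gain = H(0) = 4/(12 × 11) = 4/132 = 0.0303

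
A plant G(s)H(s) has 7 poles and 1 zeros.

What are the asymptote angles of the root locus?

n - m = 7 - 1 = 6. Angles: θk = (2k + 1)·180°/6 = 30°, 90°, 150°, 210°, 270°, 330°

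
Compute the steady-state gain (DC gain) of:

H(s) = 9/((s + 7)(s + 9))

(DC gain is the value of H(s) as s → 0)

DC gain = H(0) = 9/(7 × 9) = 9/63 = 0.1429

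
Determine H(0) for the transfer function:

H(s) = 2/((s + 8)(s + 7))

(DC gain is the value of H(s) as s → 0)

DC gain = H(0) = 2/(8 × 7) = 2/56 = 0.0357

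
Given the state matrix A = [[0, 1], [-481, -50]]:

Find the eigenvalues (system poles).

det(A - λI) = λ² - (-50)λ + 481 = (λ - (-37))(λ - (-13)). Eigenvalues: -37, -13.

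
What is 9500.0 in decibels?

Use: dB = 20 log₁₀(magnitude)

dB = 20 log₁₀(9500.0) = 79.6 dB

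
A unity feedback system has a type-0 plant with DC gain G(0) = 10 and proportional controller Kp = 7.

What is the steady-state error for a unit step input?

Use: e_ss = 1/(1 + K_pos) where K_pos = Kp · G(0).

K_pos = Kp · G(0) = 7 × 10 = 70. e_ss = 1/(1 + 70) = 0.0141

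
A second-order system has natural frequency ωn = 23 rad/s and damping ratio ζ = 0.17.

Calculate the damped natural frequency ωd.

ωd = ωn√(1 - ζ²) = 23√(1 - 0.17²) = 22.67 rad/s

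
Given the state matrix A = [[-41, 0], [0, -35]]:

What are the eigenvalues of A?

For diagonal matrix, eigenvalues are diagonal entries: λ₁ = -41, λ₂ = -35.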